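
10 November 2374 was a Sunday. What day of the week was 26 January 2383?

Wednesday

Day-of-year of November 10, 2374: 314.
Day-of-year of January 26, 2383: 26.
2374 has 365 days, so 365 − 314 = 51 days remain in 2374.
Full years 2375–2382: 6 common + 2 leap = 6×365 + 2×366 = 2922 days.
Total: 51 + 2922 + 26 = 2999 days.
2999 mod 7 = 3, so 3 days after Sunday is Wednesday.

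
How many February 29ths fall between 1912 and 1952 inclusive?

11

Years divisible by 4 in [1912, 1952]: 1912, 1916, 1920, 1924, 1928, 1932, 1936, 1940, 1944, 1948, 1952.
No century exceptions apply. Count: 11.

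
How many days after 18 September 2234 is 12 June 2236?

633

September 18, 2234 → September 18, 2235: 365 days.
September 2235: 30 − 18 = 12 days remain.
Then October (31), November (30), December (31), January (31), February 2236 (29), March (31), April (30), May (31): 31 + 30 + 31 + 31 + 29 + 31 + 30 + 31 = 244 days.
June 1–12, 2236: 12 days.
Residual: 268 days.
Total: 633 days.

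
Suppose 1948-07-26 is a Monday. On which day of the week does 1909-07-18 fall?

Sunday

Count forward from the earlier date (July 18, 1909) to the later (July 26, 1948):
Day-of-year of July 18, 1909: 199.
Day-of-year of July 26, 1948: 208.
1909 has 365 days, so 365 − 199 = 166 days remain in 1909.
Full years 1910–1947: 29 common + 9 leap = 29×365 + 9×366 = 13879 days.
Total: 166 + 13879 + 208 = 14253 days.
14253 mod 7 = 1, so 1 day before Monday is Sunday.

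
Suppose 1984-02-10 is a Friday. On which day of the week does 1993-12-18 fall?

From February 10, 1984 to February 10, 1993: 9 years, of which 3 contain a Feb 29 — 6×365 + 3×366 = 3288 days.
February 1993: 28 − 10 = 18 days remain (1993 is not a leap year, so February has 28 days).
Then 9 full months totalling 275 days.
December 1–18, 1993: 18 days.
Residual: 311 days.
Total: 3599 days.
3599 mod 7 = 1, so 1 day after Friday is Saturday.

Saturday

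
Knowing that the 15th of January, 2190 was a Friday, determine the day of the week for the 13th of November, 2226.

Monday

From January 15, 2190 to January 15, 2226: 36 years, of which 8 contain a Feb 29 — 28×365 + 8×366 = 13148 days.
(2200 is not a leap year (divisible by 100 but not 400).)
January 2226: 31 − 15 = 16 days remain.
Then 9 full months totalling 273 days.
November 1–13, 2226: 13 days.
Residual: 302 days.
Total: 13450 days.
13450 mod 7 = 3, so 3 days after Friday is Monday.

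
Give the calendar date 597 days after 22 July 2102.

10 March 2104

Count 597 days after July 22, 2102:
Day-of-year of July 22, 2102: 203.
Day-of-year of March 10, 2104: 70.
2102 has 365 days, so 365 − 203 = 162 days remain in 2102.
Full years: 2103: 365. Sum = 365.
Total: 162 + 365 + 70 = 597 days.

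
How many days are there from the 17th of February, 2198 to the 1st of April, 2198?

43

February 2198: 28 − 17 = 11 days remain (2198 is not a leap year, so February has 28 days).
Then March (31): 31 days.
April 1, 2198: 1 day.
Total: 11 + 31 + 1 = 43 days.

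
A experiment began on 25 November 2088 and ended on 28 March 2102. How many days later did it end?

From November 25, 2088 to November 25, 2101: 13 years, of which 2 contain a Feb 29 — 11×365 + 2×366 = 4747 days.
(2100 is not a leap year (divisible by 100 but not 400).)
November 2101: 30 − 25 = 5 days remain.
Then December (31), January (31), February 2102 (28): 31 + 31 + 28 = 90 days.
March 1–28, 2102: 28 days.
Residual: 123 days.
Total: 4870 days.

4870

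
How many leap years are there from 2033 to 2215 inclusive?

43

Years divisible by 4: 2036, 2040, …, 2212 — 45 in all.
Of these, 2100, 2200 are divisible by 100 but not 400, so not leap.
Leap years: 45 − 2 = 43.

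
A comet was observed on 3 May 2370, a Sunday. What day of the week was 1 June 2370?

Monday

May 2370: 31 − 3 = 28 days remain.
June 1, 2370: 1 day.
Total: 28 + 1 = 29 days.
29 mod 7 = 1, so 1 day after Sunday is Monday.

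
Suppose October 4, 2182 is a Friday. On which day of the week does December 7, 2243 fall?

From October 4, 2182 to October 4, 2243: 61 years, of which 14 contain a Feb 29 — 47×365 + 14×366 = 22279 days.
(2200 is not a leap year (divisible by 100 but not 400).)
October 2243: 31 − 4 = 27 days remain.
Then November (30): 30 days.
December 1–7, 2243: 7 days.
Residual: 64 days.
Total: 22343 days.
22343 mod 7 = 6, so 6 days after Friday is Thursday.

Thursday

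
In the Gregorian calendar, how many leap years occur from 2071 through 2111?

9

Years divisible by 4 in [2071, 2111]: 2072, 2076, 2080, 2084, 2088, 2092, 2096, 2100, 2104, 2108.
Of these, 2100 is divisible by 100 but not 400, so not leap.
Leap years: 10 − 1 = 9.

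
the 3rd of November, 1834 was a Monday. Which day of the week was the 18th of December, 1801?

Count forward from the earlier date (December 18, 1801) to the later (November 3, 1834):
Day-of-year of December 18, 1801: 352.
Day-of-year of November 3, 1834: 307.
1801 has 365 days, so 365 − 352 = 13 days remain in 1801.
Full years 1802–1833: 24 common + 8 leap = 24×365 + 8×366 = 11688 days.
Total: 13 + 11688 + 307 = 12008 days.
12008 mod 7 = 3, so 3 days before Monday is Friday.

Friday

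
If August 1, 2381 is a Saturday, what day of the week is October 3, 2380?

Friday

Count forward from the earlier date (October 3, 2380) to the later (August 1, 2381):
October 2380: 31 − 3 = 28 days remain.
Then 9 full months totalling 273 days.
August 1, 2381: 1 day.
Total: 28 + 273 + 1 = 302 days.
302 mod 7 = 1, so 1 day before Saturday is Friday.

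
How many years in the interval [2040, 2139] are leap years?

Years divisible by 4: 2040, 2044, …, 2136 — 25 in all.
Of these, 2100 is divisible by 100 but not 400, so not leap.
Leap years: 25 − 1 = 24.

24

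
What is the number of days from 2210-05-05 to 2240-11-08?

11145

Day-of-year of May 5, 2210: 125.
Day-of-year of November 8, 2240: 313.
2210 has 365 days, so 365 − 125 = 240 days remain in 2210.
Full years 2211–2239: 22 common + 7 leap = 22×365 + 7×366 = 10592 days.
Total: 240 + 10592 + 313 = 11145 days.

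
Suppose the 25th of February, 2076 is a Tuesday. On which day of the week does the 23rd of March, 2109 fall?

From February 25, 2076 to February 25, 2109: 33 years, of which 8 contain a Feb 29 — 25×365 + 8×366 = 12053 days.
(2100 is not a leap year (divisible by 100 but not 400).)
February 2109: 28 − 25 = 3 days remain (2109 is not a leap year, so February has 28 days).
March 1–23, 2109: 23 days.
Residual: 26 days.
Total: 12079 days.
12079 mod 7 = 4, so 4 days after Tuesday is Saturday.

Saturday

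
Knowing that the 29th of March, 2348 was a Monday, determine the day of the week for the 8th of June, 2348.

Tuesday

March 2348: 31 − 29 = 2 days remain.
Then April (30), May (31): 30 + 31 = 61 days.
June 1–8, 2348: 8 days.
Total: 2 + 61 + 8 = 71 days.
71 mod 7 = 1, so 1 day after Monday is Tuesday.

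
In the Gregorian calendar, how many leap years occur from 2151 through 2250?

Years divisible by 4: 2152, 2156, …, 2248 — 25 in all.
Of these, 2200 is divisible by 100 but not 400, so not leap.
Leap years: 25 − 1 = 24.

24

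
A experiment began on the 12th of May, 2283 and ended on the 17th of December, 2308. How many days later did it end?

From May 12, 2283 to May 12, 2308: 25 years, of which 6 contain a Feb 29 — 19×365 + 6×366 = 9131 days.
(2300 is not a leap year (divisible by 100 but not 400).)
May 2308: 31 − 12 = 19 days remain.
Then June (30), July (31), August (31), September (30), October (31), November (30): 30 + 31 + 31 + 30 + 31 + 30 = 183 days.
December 1–17, 2308: 17 days.
Residual: 219 days.
Total: 9350 days.

9350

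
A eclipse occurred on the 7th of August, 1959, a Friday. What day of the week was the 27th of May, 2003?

Tuesday

From August 7, 1959 to August 7, 2002: 43 years, of which 11 contain a Feb 29 — 32×365 + 11×366 = 15706 days.
(2000 is a leap year (divisible by 400).)
August 2002: 31 − 7 = 24 days remain.
Then September (30), October (31), November (30), December (31), January (31), February 2003 (28), March (31), April (30): 30 + 31 + 30 + 31 + 31 + 28 + 31 + 30 = 242 days.
May 1–27, 2003: 27 days.
Residual: 293 days.
Total: 15999 days.
15999 mod 7 = 4, so 4 days after Friday is Tuesday.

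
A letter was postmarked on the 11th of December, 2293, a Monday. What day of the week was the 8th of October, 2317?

Monday

Day-of-year of December 11, 2293: 345.
Day-of-year of October 8, 2317: 281.
2293 has 365 days, so 365 − 345 = 20 days remain in 2293.
Full years 2294–2316: 18 common + 5 leap = 18×365 + 5×366 = 8400 days.
Total: 20 + 8400 + 281 = 8701 days.
8701 is a multiple of 7, so the 8th of October, 2317 falls on the same weekday: Monday.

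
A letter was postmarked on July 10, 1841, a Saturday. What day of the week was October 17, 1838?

Wednesday

Count forward from the earlier date (October 17, 1838) to the later (July 10, 1841):
Day-of-year of October 17, 1838: 290.
Day-of-year of July 10, 1841: 191.
1838 has 365 days, so 365 − 290 = 75 days remain in 1838.
Full years: 1839: 365; 1840: 366. Sum = 731.
Total: 75 + 731 + 191 = 997 days.
997 mod 7 = 3, so 3 days before Saturday is Wednesday.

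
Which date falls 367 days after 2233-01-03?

2234-01-05

Count 367 days after January 3, 2233:
January 3, 2233 → January 3, 2234: 365 days.
Within January 2234: 5 − 3 = 2 days.
Total: 367 days.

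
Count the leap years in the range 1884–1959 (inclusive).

18

Years divisible by 4: 1884, 1888, …, 1956 — 19 in all.
Of these, 1900 is divisible by 100 but not 400, so not leap.
Leap years: 19 − 1 = 18.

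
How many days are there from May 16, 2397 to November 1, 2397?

May 2397: 31 − 16 = 15 days remain.
Then June (30), July (31), August (31), September (30), October (31): 30 + 31 + 31 + 30 + 31 = 153 days.
November 1, 2397: 1 day.
Total: 15 + 153 + 1 = 169 days.

169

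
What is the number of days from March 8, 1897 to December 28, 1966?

25496

Day-of-year of March 8, 1897: 67.
Day-of-year of December 28, 1966: 362.
1897 has 365 days, so 365 − 67 = 298 days remain in 1897.
Full years 1898–1965: 52 common + 16 leap = 52×365 + 16×366 = 24836 days.
Total: 298 + 24836 + 362 = 25496 days.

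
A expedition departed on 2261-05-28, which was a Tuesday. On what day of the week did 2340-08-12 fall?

Monday

Day-of-year of May 28, 2261: 148.
Day-of-year of August 12, 2340: 225.
2261 has 365 days, so 365 − 148 = 217 days remain in 2261.
Full years 2262–2339: 60 common + 18 leap = 60×365 + 18×366 = 28488 days.
Total: 217 + 28488 + 225 = 28930 days.
28930 mod 7 = 6, so 6 days after Tuesday is Monday.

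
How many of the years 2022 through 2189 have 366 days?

Years divisible by 4: 2024, 2028, …, 2188 — 42 in all.
Of these, 2100 is divisible by 100 but not 400, so not leap.
Leap years: 42 − 1 = 41.

41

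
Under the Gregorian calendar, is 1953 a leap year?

No

1953 is not a leap year.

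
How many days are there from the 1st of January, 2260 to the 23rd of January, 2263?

1118

Day-of-year of January 1, 2260: 1.
Day-of-year of January 23, 2263: 23.
2260 has 366 days, so 366 − 1 = 365 days remain in 2260.
Full years: 2261: 365; 2262: 365. Sum = 730.
Total: 365 + 730 + 23 = 1118 days.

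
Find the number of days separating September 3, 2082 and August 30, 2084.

727

September 3, 2082 → September 3, 2083: 365 days.
September 2083: 30 − 3 = 27 days remain.
Then 10 full months totalling 305 days.
August 1–30, 2084: 30 days.
Residual: 362 days.
Total: 727 days.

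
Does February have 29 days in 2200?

No

2200 is not a leap year (divisible by 100 but not 400).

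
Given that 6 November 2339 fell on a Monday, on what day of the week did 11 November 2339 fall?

Saturday

Within November 2339: 11 − 6 = 5 days.
5 mod 7 = 5, so 5 days after Monday is Saturday.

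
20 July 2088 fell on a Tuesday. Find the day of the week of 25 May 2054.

Count forward from the earlier date (May 25, 2054) to the later (July 20, 2088):
From May 25, 2054 to May 25, 2088: 34 years, of which 9 contain a Feb 29 — 25×365 + 9×366 = 12419 days.
May 2088: 31 − 25 = 6 days remain.
Then June (30): 30 days.
July 1–20, 2088: 20 days.
Residual: 56 days.
Total: 12475 days.
12475 mod 7 = 1, so 1 day before Tuesday is Monday.

Monday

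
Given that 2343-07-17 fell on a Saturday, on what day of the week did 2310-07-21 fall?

Thursday

Count forward from the earlier date (July 21, 2310) to the later (July 17, 2343):
Day-of-year of July 21, 2310: 202.
Day-of-year of July 17, 2343: 198.
2310 has 365 days, so 365 − 202 = 163 days remain in 2310.
Full years 2311–2342: 24 common + 8 leap = 24×365 + 8×366 = 11688 days.
Total: 163 + 11688 + 198 = 12049 days.
12049 mod 7 = 2, so 2 days before Saturday is Thursday.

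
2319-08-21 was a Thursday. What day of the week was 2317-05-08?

Tuesday

Count forward from the earlier date (May 8, 2317) to the later (August 21, 2319):
May 2317: 31 − 8 = 23 days remain.
Then 26 full months totalling 791 days.
August 1–21, 2319: 21 days.
Total: 23 + 791 + 21 = 835 days.
835 mod 7 = 2, so 2 days before Thursday is Tuesday.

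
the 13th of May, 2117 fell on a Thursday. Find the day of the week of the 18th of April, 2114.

Wednesday

Count forward from the earlier date (April 18, 2114) to the later (May 13, 2117):
Day-of-year of April 18, 2114: 108.
Day-of-year of May 13, 2117: 133.
2114 has 365 days, so 365 − 108 = 257 days remain in 2114.
Full years: 2115: 365; 2116: 366. Sum = 731.
Total: 257 + 731 + 133 = 1121 days.
1121 mod 7 = 1, so 1 day before Thursday is Wednesday.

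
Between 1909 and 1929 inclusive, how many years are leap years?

Years divisible by 4 in [1909, 1929]: 1912, 1916, 1920, 1924, 1928.
No century exceptions apply. Count: 5.

5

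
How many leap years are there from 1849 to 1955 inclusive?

Years divisible by 4: 1852, 1856, …, 1952 — 26 in all.
Of these, 1900 is divisible by 100 but not 400, so not leap.
Leap years: 26 − 1 = 25.

25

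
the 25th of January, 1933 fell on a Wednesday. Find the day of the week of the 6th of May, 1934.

January 25, 1933 → January 25, 1934: 365 days.
January 1934: 31 − 25 = 6 days remain.
Then February 1934 (28), March (31), April (30): 28 + 31 + 30 = 89 days.
May 1–6, 1934: 6 days.
Residual: 101 days.
Total: 466 days.
466 mod 7 = 4, so 4 days after Wednesday is Sunday.

Sunday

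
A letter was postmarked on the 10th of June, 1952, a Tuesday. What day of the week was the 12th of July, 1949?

Tuesday

Count forward from the earlier date (July 12, 1949) to the later (June 10, 1952):
July 12, 1949 → July 12, 1950: 365 days.
July 12, 1950 → July 12, 1951: 365 days.
July 1951: 31 − 12 = 19 days remain.
Then 10 full months totalling 305 days.
June 1–10, 1952: 10 days.
Residual: 334 days.
Total: 1064 days.
1064 is a multiple of 7, so the 12th of July, 1949 falls on the same weekday: Tuesday.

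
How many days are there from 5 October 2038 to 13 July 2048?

3569

Day-of-year of October 5, 2038: 278.
Day-of-year of July 13, 2048: 195.
2038 has 365 days, so 365 − 278 = 87 days remain in 2038.
Full years 2039–2047: 7 common + 2 leap = 7×365 + 2×366 = 3287 days.
Total: 87 + 3287 + 195 = 3569 days.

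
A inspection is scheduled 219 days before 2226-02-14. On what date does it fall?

2225-07-10

Count 219 days before February 14, 2226:
July 2225: 31 − 10 = 21 days remain.
Then August (31), September (30), October (31), November (30), December (31), January (31): 31 + 30 + 31 + 30 + 31 + 31 = 184 days.
February 1–14, 2226: 14 days (2226 is not a leap year).
Residual: 219 days.
Total: 219 days.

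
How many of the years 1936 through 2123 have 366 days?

Years divisible by 4: 1936, 1940, …, 2120 — 47 in all.
Of these, 2100 is divisible by 100 but not 400, so not leap.
2000 is divisible by 400, so still leap.
Leap years: 47 − 1 = 46.

46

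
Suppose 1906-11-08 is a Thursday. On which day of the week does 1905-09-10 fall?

Count forward from the earlier date (September 10, 1905) to the later (November 8, 1906):
September 1905: 30 − 10 = 20 days remain.
Then 13 full months totalling 396 days.
November 1–8, 1906: 8 days.
Total: 20 + 396 + 8 = 424 days.
424 mod 7 = 4, so 4 days before Thursday is Sunday.

Sunday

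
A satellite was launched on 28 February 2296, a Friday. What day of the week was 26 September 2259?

Count forward from the earlier date (September 26, 2259) to the later (February 28, 2296):
Day-of-year of September 26, 2259: 269.
Day-of-year of February 28, 2296: 59.
2259 has 365 days, so 365 − 269 = 96 days remain in 2259.
Full years 2260–2295: 27 common + 9 leap = 27×365 + 9×366 = 13149 days.
Total: 96 + 13149 + 59 = 13304 days.
13304 mod 7 = 4, so 4 days before Friday is Monday.

Monday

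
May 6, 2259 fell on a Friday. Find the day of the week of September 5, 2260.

May 6, 2259 → May 6, 2260: 366 days (2260 is a leap year).
May 2260: 31 − 6 = 25 days remain.
Then June (30), July (31), August (31): 30 + 31 + 31 = 92 days.
September 1–5, 2260: 5 days.
Residual: 122 days.
Total: 488 days.
488 mod 7 = 5, so 5 days after Friday is Wednesday.

Wednesday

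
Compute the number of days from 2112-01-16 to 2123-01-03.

4005

Day-of-year of January 16, 2112: 16.
Day-of-year of January 3, 2123: 3.
2112 has 366 days, so 366 − 16 = 350 days remain in 2112.
Full years 2113–2122: 8 common + 2 leap = 8×365 + 2×366 = 3652 days.
Total: 350 + 3652 + 3 = 4005 days.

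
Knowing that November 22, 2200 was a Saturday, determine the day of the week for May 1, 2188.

Count forward from the earlier date (May 1, 2188) to the later (November 22, 2200):
Day-of-year of May 1, 2188: 122.
Day-of-year of November 22, 2200: 326.
2188 has 366 days, so 366 − 122 = 244 days remain in 2188.
Full years 2189–2199: 9 common + 2 leap = 9×365 + 2×366 = 4017 days.
Total: 244 + 4017 + 326 = 4587 days.
4587 mod 7 = 2, so 2 days before Saturday is Thursday.

Thursday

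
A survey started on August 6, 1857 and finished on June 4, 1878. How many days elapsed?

From August 6, 1857 to August 6, 1877: 20 years, of which 5 contain a Feb 29 — 15×365 + 5×366 = 7305 days.
August 1877: 31 − 6 = 25 days remain.
Then 9 full months totalling 273 days.
June 1–4, 1878: 4 days.
Residual: 302 days.
Total: 7607 days.

7607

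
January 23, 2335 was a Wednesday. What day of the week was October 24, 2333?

Tuesday

Count forward from the earlier date (October 24, 2333) to the later (January 23, 2335):
Day-of-year of October 24, 2333: 297.
Day-of-year of January 23, 2335: 23.
2333 has 365 days, so 365 − 297 = 68 days remain in 2333.
Full years: 2334: 365. Sum = 365.
Total: 68 + 365 + 23 = 456 days.
456 mod 7 = 1, so 1 day before Wednesday is Tuesday.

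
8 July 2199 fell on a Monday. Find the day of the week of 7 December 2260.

Friday

Day-of-year of July 8, 2199: 189.
Day-of-year of December 7, 2260: 342.
2199 has 365 days, so 365 − 189 = 176 days remain in 2199.
Full years 2200–2259: 46 common + 14 leap = 46×365 + 14×366 = 21914 days.
Total: 176 + 21914 + 342 = 22432 days.
22432 mod 7 = 4, so 4 days after Monday is Friday.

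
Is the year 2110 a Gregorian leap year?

No

2110 is not a leap year.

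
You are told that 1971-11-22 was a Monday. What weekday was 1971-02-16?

Tuesday

Count forward from the earlier date (February 16, 1971) to the later (November 22, 1971):
February 1971: 28 − 16 = 12 days remain (1971 is not a leap year, so February has 28 days).
Then March (31), April (30), May (31), June (30), July (31), August (31), September (30), October (31): 31 + 30 + 31 + 30 + 31 + 31 + 30 + 31 = 245 days.
November 1–22, 1971: 22 days.
Total: 12 + 245 + 22 = 279 days.
279 mod 7 = 6, so 6 days before Monday is Tuesday.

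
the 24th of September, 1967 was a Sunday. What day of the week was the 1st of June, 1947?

Count forward from the earlier date (June 1, 1947) to the later (September 24, 1967):
From June 1, 1947 to June 1, 1967: 20 years, of which 5 contain a Feb 29 — 15×365 + 5×366 = 7305 days.
June 1967: 30 − 1 = 29 days remain.
Then July (31), August (31): 31 + 31 = 62 days.
September 1–24, 1967: 24 days.
Residual: 115 days.
Total: 7420 days.
7420 is a multiple of 7, so the 1st of June, 1947 falls on the same weekday: Sunday.

Sunday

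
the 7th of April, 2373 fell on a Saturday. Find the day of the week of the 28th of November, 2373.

Wednesday

April 2373: 30 − 7 = 23 days remain.
Then May (31), June (30), July (31), August (31), September (30), October (31): 31 + 30 + 31 + 31 + 30 + 31 = 184 days.
November 1–28, 2373: 28 days.
Total: 23 + 184 + 28 = 235 days.
235 mod 7 = 4, so 4 days after Saturday is Wednesday.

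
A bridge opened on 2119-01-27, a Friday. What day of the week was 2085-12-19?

Wednesday

Count forward from the earlier date (December 19, 2085) to the later (January 27, 2119):
Day-of-year of December 19, 2085: 353.
Day-of-year of January 27, 2119: 27.
2085 has 365 days, so 365 − 353 = 12 days remain in 2085.
Full years 2086–2118: 26 common + 7 leap = 26×365 + 7×366 = 12052 days.
Total: 12 + 12052 + 27 = 12091 days.
12091 mod 7 = 2, so 2 days before Friday is Wednesday.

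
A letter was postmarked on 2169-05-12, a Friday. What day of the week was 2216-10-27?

Sunday

Day-of-year of May 12, 2169: 132.
Day-of-year of October 27, 2216: 301.
2169 has 365 days, so 365 − 132 = 233 days remain in 2169.
Full years 2170–2215: 36 common + 10 leap = 36×365 + 10×366 = 16800 days.
Total: 233 + 16800 + 301 = 17334 days.
17334 mod 7 = 2, so 2 days after Friday is Sunday.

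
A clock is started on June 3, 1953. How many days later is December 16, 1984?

From June 3, 1953 to June 3, 1984: 31 years, of which 8 contain a Feb 29 — 23×365 + 8×366 = 11323 days.
June 1984: 30 − 3 = 27 days remain.
Then July (31), August (31), September (30), October (31), November (30): 31 + 31 + 30 + 31 + 30 = 153 days.
December 1–16, 1984: 16 days.
Residual: 196 days.
Total: 11519 days.

11519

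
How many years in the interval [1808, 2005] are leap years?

Years divisible by 4: 1808, 1812, …, 2004 — 50 in all.
Of these, 1900 is divisible by 100 but not 400, so not leap.
2000 is divisible by 400, so still leap.
Leap years: 50 − 1 = 49.

49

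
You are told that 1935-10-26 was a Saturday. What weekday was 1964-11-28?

Saturday

Day-of-year of October 26, 1935: 299.
Day-of-year of November 28, 1964: 333.
1935 has 365 days, so 365 − 299 = 66 days remain in 1935.
Full years 1936–1963: 21 common + 7 leap = 21×365 + 7×366 = 10227 days.
Total: 66 + 10227 + 333 = 10626 days.
10626 is a multiple of 7, so 1964-11-28 falls on the same weekday: Saturday.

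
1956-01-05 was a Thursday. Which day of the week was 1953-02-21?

Saturday

Count forward from the earlier date (February 21, 1953) to the later (January 5, 1956):
February 21, 1953 → February 21, 1954: 365 days.
February 21, 1954 → February 21, 1955: 365 days.
February 1955: 28 − 21 = 7 days remain (1955 is not a leap year, so February has 28 days).
Then 10 full months totalling 306 days.
January 1–5, 1956: 5 days.
Residual: 318 days.
Total: 1048 days.
1048 mod 7 = 5, so 5 days before Thursday is Saturday.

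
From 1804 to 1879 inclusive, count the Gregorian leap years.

19

Years divisible by 4: 1804, 1808, …, 1876 — 19 in all.
No century exceptions apply. Count: 19.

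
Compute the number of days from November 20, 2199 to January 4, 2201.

Day-of-year of November 20, 2199: 324.
Day-of-year of January 4, 2201: 4.
2199 has 365 days, so 365 − 324 = 41 days remain in 2199.
Full years: 2200: 365. Sum = 365.
Total: 41 + 365 + 4 = 410 days.

410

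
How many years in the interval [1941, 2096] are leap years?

Years divisible by 4: 1944, 1948, …, 2096 — 39 in all.
2000 is divisible by 400, so still leap.
No century exceptions apply. Count: 39.

39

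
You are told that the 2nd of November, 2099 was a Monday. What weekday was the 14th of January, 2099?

Count forward from the earlier date (January 14, 2099) to the later (November 2, 2099):
January 2099: 31 − 14 = 17 days remain.
Then 9 full months totalling 273 days.
November 1–2, 2099: 2 days.
Total: 17 + 273 + 2 = 292 days.
292 mod 7 = 5, so 5 days before Monday is Wednesday.

Wednesday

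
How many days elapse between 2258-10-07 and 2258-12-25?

October 2258: 31 − 7 = 24 days remain.
Then November (30): 30 days.
December 1–25, 2258: 25 days.
Total: 24 + 30 + 25 = 79 days.

79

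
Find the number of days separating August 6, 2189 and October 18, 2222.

From August 6, 2189 to August 6, 2222: 33 years, of which 7 contain a Feb 29 — 26×365 + 7×366 = 12052 days.
(2200 is not a leap year (divisible by 100 but not 400).)
August 2222: 31 − 6 = 25 days remain.
Then September (30): 30 days.
October 1–18, 2222: 18 days.
Residual: 73 days.
Total: 12125 days.

12125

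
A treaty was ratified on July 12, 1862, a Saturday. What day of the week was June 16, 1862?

Monday

Count forward from the earlier date (June 16, 1862) to the later (July 12, 1862):
June 1862: 30 − 16 = 14 days remain.
July 1–12, 1862: 12 days.
Total: 14 + 12 = 26 days.
26 mod 7 = 5, so 5 days before Saturday is Monday.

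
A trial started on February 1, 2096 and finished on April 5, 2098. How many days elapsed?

February 2096: 29 − 1 = 28 days remain (2096 is a leap year, so February has 29 days).
Then 25 full months totalling 761 days.
April 1–5, 2098: 5 days.
Total: 28 + 761 + 5 = 794 days.

794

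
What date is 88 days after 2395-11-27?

2396-02-23

Count 88 days after November 27, 2395:
November 2395: 30 − 27 = 3 days remain.
Then December (31), January (31): 31 + 31 = 62 days.
February 1–23, 2396: 23 days (2396 is a leap year).
Total: 3 + 62 + 23 = 88 days.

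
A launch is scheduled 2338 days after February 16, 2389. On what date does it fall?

July 13, 2395

Count 2338 days after February 16, 2389:
February 16, 2389 → February 16, 2390: 365 days.
February 16, 2390 → February 16, 2391: 365 days.
February 16, 2391 → February 16, 2392: 365 days.
February 16, 2392 → February 16, 2393: 366 days (2392 is a leap year).
February 16, 2393 → February 16, 2394: 365 days.
February 16, 2394 → February 16, 2395: 365 days.
February 2395: 28 − 16 = 12 days remain (2395 is not a leap year, so February has 28 days).
Then March (31), April (30), May (31), June (30): 31 + 30 + 31 + 30 = 122 days.
July 1–13, 2395: 13 days.
Residual: 147 days.
Total: 2338 days.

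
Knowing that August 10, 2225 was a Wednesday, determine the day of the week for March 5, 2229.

Thursday

Day-of-year of August 10, 2225: 222.
Day-of-year of March 5, 2229: 64.
2225 has 365 days, so 365 − 222 = 143 days remain in 2225.
Full years: 2226: 365; 2227: 365; 2228: 366. Sum = 1096.
Total: 143 + 1096 + 64 = 1303 days.
1303 mod 7 = 1, so 1 day after Wednesday is Thursday.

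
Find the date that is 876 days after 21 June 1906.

13 November 1908

Count 876 days after June 21, 1906:
Day-of-year of June 21, 1906: 172.
Day-of-year of November 13, 1908: 318.
1906 has 365 days, so 365 − 172 = 193 days remain in 1906.
Full years: 1907: 365. Sum = 365.
Total: 193 + 365 + 318 = 876 days.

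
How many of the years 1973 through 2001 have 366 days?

7

Years divisible by 4 in [1973, 2001]: 1976, 1980, 1984, 1988, 1992, 1996, 2000.
2000 is divisible by 400, so still leap.
No century exceptions apply. Count: 7.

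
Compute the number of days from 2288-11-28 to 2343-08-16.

From November 28, 2288 to November 28, 2342: 54 years, of which 12 contain a Feb 29 — 42×365 + 12×366 = 19722 days.
(2300 is not a leap year (divisible by 100 but not 400).)
November 2342: 30 − 28 = 2 days remain.
Then December (31), January (31), February 2343 (28), March (31), April (30), May (31), June (30), July (31): 31 + 31 + 28 + 31 + 30 + 31 + 30 + 31 = 243 days.
August 1–16, 2343: 16 days.
Residual: 261 days.
Total: 19983 days.

19983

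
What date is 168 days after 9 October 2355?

25 March 2356

Count 168 days after October 9, 2355:
October 2355: 31 − 9 = 22 days remain.
Then November (30), December (31), January (31), February 2356 (29): 30 + 31 + 31 + 29 = 121 days.
March 1–25, 2356: 25 days.
Residual: 168 days.
Total: 168 days.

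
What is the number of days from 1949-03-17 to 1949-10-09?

206

March 1949: 31 − 17 = 14 days remain.
Then April (30), May (31), June (30), July (31), August (31), September (30): 30 + 31 + 30 + 31 + 31 + 30 = 183 days.
October 1–9, 1949: 9 days.
Total: 14 + 183 + 9 = 206 days.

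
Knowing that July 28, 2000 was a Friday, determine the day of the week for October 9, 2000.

Monday

July 2000: 31 − 28 = 3 days remain.
Then August (31), September (30): 31 + 30 = 61 days.
October 1–9, 2000: 9 days.
Total: 3 + 61 + 9 = 73 days.
73 mod 7 = 3, so 3 days after Friday is Monday.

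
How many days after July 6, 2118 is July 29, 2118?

Within July 2118: 29 − 6 = 23 days.

23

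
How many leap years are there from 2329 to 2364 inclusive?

9

Years divisible by 4 in [2329, 2364]: 2332, 2336, 2340, 2344, 2348, 2352, 2356, 2360, 2364.
No century exceptions apply. Count: 9.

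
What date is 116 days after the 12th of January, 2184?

the 7th of May, 2184

Count 116 days after January 12, 2184:
January 2184: 31 − 12 = 19 days remain.
Then February 2184 (29), March (31), April (30): 29 + 31 + 30 = 90 days.
May 1–7, 2184: 7 days.
Total: 19 + 90 + 7 = 116 days.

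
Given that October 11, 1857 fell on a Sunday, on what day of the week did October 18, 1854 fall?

Count forward from the earlier date (October 18, 1854) to the later (October 11, 1857):
Day-of-year of October 18, 1854: 291.
Day-of-year of October 11, 1857: 284.
1854 has 365 days, so 365 − 291 = 74 days remain in 1854.
Full years: 1855: 365; 1856: 366. Sum = 731.
Total: 74 + 731 + 284 = 1089 days.
1089 mod 7 = 4, so 4 days before Sunday is Wednesday.

Wednesday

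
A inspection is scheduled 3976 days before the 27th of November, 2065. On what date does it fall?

the 8th of January, 2055

Count 3976 days before November 27, 2065:
From January 8, 2055 to January 8, 2065: 10 years, of which 3 contain a Feb 29 — 7×365 + 3×366 = 3653 days.
January 2065: 31 − 8 = 23 days remain.
Then 9 full months totalling 273 days.
November 1–27, 2065: 27 days.
Residual: 323 days.
Total: 3976 days.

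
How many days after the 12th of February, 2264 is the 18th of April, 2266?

796

Day-of-year of February 12, 2264: 43.
Day-of-year of April 18, 2266: 108.
2264 has 366 days, so 366 − 43 = 323 days remain in 2264.
Full years: 2265: 365. Sum = 365.
Total: 323 + 365 + 108 = 796 days.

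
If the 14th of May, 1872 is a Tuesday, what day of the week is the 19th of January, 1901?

Saturday

From May 14, 1872 to May 14, 1900: 28 years, of which 6 contain a Feb 29 — 22×365 + 6×366 = 10226 days.
(1900 is not a leap year (divisible by 100 but not 400).)
May 1900: 31 − 14 = 17 days remain.
Then June (30), July (31), August (31), September (30), October (31), November (30), December (31): 30 + 31 + 31 + 30 + 31 + 30 + 31 = 214 days.
January 1–19, 1901: 19 days.
Residual: 250 days.
Total: 10476 days.
10476 mod 7 = 4, so 4 days after Tuesday is Saturday.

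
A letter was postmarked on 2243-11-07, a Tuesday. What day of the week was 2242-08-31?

Count forward from the earlier date (August 31, 2242) to the later (November 7, 2243):
Day-of-year of August 31, 2242: 243.
Day-of-year of November 7, 2243: 311.
2242 has 365 days, so 365 − 243 = 122 days remain in 2242.
Total: 122 + 311 = 433 days.
433 mod 7 = 6, so 6 days before Tuesday is Wednesday.

Wednesday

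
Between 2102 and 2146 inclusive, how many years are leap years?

Years divisible by 4 in [2102, 2146]: 2104, 2108, 2112, 2116, 2120, 2124, 2128, 2132, 2136, 2140, 2144.
No century exceptions apply. Count: 11.

11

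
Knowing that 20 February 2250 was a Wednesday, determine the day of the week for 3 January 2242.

Count forward from the earlier date (January 3, 2242) to the later (February 20, 2250):
From January 3, 2242 to January 3, 2250: 8 years, of which 2 contain a Feb 29 — 6×365 + 2×366 = 2922 days.
January 2250: 31 − 3 = 28 days remain.
February 1–20, 2250: 20 days (2250 is not a leap year).
Residual: 48 days.
Total: 2970 days.
2970 mod 7 = 2, so 2 days before Wednesday is Monday.

Monday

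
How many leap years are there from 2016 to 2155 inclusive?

Years divisible by 4: 2016, 2020, …, 2152 — 35 in all.
Of these, 2100 is divisible by 100 but not 400, so not leap.
Leap years: 35 − 1 = 34.

34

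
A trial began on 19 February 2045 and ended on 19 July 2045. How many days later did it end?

150

February 2045: 28 − 19 = 9 days remain (2045 is not a leap year, so February has 28 days).
Then March (31), April (30), May (31), June (30): 31 + 30 + 31 + 30 = 122 days.
July 1–19, 2045: 19 days.
Total: 9 + 122 + 19 = 150 days.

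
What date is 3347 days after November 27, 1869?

January 26, 1879

Count 3347 days after November 27, 1869:
Day-of-year of November 27, 1869: 331.
Day-of-year of January 26, 1879: 26.
1869 has 365 days, so 365 − 331 = 34 days remain in 1869.
Full years 1870–1878: 7 common + 2 leap = 7×365 + 2×366 = 3287 days.
Total: 34 + 3287 + 26 = 3347 days.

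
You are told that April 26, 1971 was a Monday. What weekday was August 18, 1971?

April 1971: 30 − 26 = 4 days remain.
Then May (31), June (30), July (31): 31 + 30 + 31 = 92 days.
August 1–18, 1971: 18 days.
Total: 4 + 92 + 18 = 114 days.
114 mod 7 = 2, so 2 days after Monday is Wednesday.

Wednesday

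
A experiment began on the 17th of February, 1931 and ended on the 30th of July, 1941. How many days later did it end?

3816

From February 17, 1931 to February 17, 1941: 10 years, of which 3 contain a Feb 29 — 7×365 + 3×366 = 3653 days.
February 1941: 28 − 17 = 11 days remain (1941 is not a leap year, so February has 28 days).
Then March (31), April (30), May (31), June (30): 31 + 30 + 31 + 30 = 122 days.
July 1–30, 1941: 30 days.
Residual: 163 days.
Total: 3816 days.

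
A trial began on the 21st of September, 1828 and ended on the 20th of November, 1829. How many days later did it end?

September 1828: 30 − 21 = 9 days remain.
Then 13 full months totalling 396 days.
November 1–20, 1829: 20 days.
Total: 9 + 396 + 20 = 425 days.

425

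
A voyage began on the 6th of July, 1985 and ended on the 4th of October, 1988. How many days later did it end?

1186

July 6, 1985 → July 6, 1986: 365 days.
July 6, 1986 → July 6, 1987: 365 days.
July 6, 1987 → July 6, 1988: 366 days (1988 is a leap year).
July 1988: 31 − 6 = 25 days remain.
Then August (31), September (30): 31 + 30 = 61 days.
October 1–4, 1988: 4 days.
Residual: 90 days.
Total: 1186 days.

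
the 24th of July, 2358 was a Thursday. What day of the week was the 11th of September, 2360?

July 2358: 31 − 24 = 7 days remain.
Then 25 full months totalling 762 days.
September 1–11, 2360: 11 days.
Total: 7 + 762 + 11 = 780 days.
780 mod 7 = 3, so 3 days after Thursday is Sunday.

Sunday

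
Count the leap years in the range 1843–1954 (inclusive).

27

Years divisible by 4: 1844, 1848, …, 1952 — 28 in all.
Of these, 1900 is divisible by 100 but not 400, so not leap.
Leap years: 28 − 1 = 27.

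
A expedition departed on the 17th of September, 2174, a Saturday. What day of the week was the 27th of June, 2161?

Saturday

Count forward from the earlier date (June 27, 2161) to the later (September 17, 2174):
Day-of-year of June 27, 2161: 178.
Day-of-year of September 17, 2174: 260.
2161 has 365 days, so 365 − 178 = 187 days remain in 2161.
Full years 2162–2173: 9 common + 3 leap = 9×365 + 3×366 = 4383 days.
Total: 187 + 4383 + 260 = 4830 days.
4830 is a multiple of 7, so the 27th of June, 2161 falls on the same weekday: Saturday.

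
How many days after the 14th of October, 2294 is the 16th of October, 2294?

Within October 2294: 16 − 14 = 2 days.

2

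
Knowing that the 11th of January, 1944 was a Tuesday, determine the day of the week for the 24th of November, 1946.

Sunday

January 11, 1944 → January 11, 1945: 366 days (1944 is a leap year).
January 11, 1945 → January 11, 1946: 365 days.
January 1946: 31 − 11 = 20 days remain.
Then 9 full months totalling 273 days.
November 1–24, 1946: 24 days.
Residual: 317 days.
Total: 1048 days.
1048 mod 7 = 5, so 5 days after Tuesday is Sunday.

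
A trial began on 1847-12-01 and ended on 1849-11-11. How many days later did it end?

December 1847: 31 − 1 = 30 days remain.
Then 22 full months totalling 670 days.
November 1–11, 1849: 11 days.
Total: 30 + 670 + 11 = 711 days.

711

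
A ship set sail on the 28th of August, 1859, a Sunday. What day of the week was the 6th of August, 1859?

Saturday

Count forward from the earlier date (August 6, 1859) to the later (August 28, 1859):
Within August 1859: 28 − 6 = 22 days.
22 mod 7 = 1, so 1 day before Sunday is Saturday.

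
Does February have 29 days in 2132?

2132 is a leap year.

Yes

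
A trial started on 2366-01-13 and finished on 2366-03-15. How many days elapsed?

61

January 2366: 31 − 13 = 18 days remain.
Then February 2366 (28): 28 days.
March 1–15, 2366: 15 days.
Total: 18 + 28 + 15 = 61 days.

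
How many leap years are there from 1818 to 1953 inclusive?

33

Years divisible by 4: 1820, 1824, …, 1952 — 34 in all.
Of these, 1900 is divisible by 100 but not 400, so not leap.
Leap years: 34 − 1 = 33.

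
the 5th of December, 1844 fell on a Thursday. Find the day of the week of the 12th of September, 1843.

Count forward from the earlier date (September 12, 1843) to the later (December 5, 1844):
Day-of-year of September 12, 1843: 255.
Day-of-year of December 5, 1844: 340.
1843 has 365 days, so 365 − 255 = 110 days remain in 1843.
Total: 110 + 340 = 450 days.
450 mod 7 = 2, so 2 days before Thursday is Tuesday.

Tuesday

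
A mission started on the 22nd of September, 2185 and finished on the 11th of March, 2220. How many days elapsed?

Day-of-year of September 22, 2185: 265.
Day-of-year of March 11, 2220: 71.
2185 has 365 days, so 365 − 265 = 100 days remain in 2185.
Full years 2186–2219: 27 common + 7 leap = 27×365 + 7×366 = 12417 days.
Total: 100 + 12417 + 71 = 12588 days.

12588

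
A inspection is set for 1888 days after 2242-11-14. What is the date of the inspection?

2248-01-15

Count 1888 days after November 14, 2242:
Day-of-year of November 14, 2242: 318.
Day-of-year of January 15, 2248: 15.
2242 has 365 days, so 365 − 318 = 47 days remain in 2242.
Full years: 2243: 365; 2244: 366; 2245: 365; 2246: 365; 2247: 365. Sum = 1826.
Total: 47 + 1826 + 15 = 1888 days.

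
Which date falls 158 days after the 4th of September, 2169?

the 9th of February, 2170

Count 158 days after September 4, 2169:
September 2169: 30 − 4 = 26 days remain.
Then October (31), November (30), December (31), January (31): 31 + 30 + 31 + 31 = 123 days.
February 1–9, 2170: 9 days (2170 is not a leap year).
Total: 26 + 123 + 9 = 158 days.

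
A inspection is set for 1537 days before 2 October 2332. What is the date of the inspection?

18 July 2328

Count 1537 days before October 2, 2332:
July 18, 2328 → July 18, 2329: 365 days.
July 18, 2329 → July 18, 2330: 365 days.
July 18, 2330 → July 18, 2331: 365 days.
July 18, 2331 → July 18, 2332: 366 days (2332 is a leap year).
July 2332: 31 − 18 = 13 days remain.
Then August (31), September (30): 31 + 30 = 61 days.
October 1–2, 2332: 2 days.
Residual: 76 days.
Total: 1537 days.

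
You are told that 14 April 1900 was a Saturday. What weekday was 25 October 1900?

Thursday

April 1900: 30 − 14 = 16 days remain.
Then May (31), June (30), July (31), August (31), September (30): 31 + 30 + 31 + 31 + 30 = 153 days.
October 1–25, 1900: 25 days.
Total: 16 + 153 + 25 = 194 days.
194 mod 7 = 5, so 5 days after Saturday is Thursday.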